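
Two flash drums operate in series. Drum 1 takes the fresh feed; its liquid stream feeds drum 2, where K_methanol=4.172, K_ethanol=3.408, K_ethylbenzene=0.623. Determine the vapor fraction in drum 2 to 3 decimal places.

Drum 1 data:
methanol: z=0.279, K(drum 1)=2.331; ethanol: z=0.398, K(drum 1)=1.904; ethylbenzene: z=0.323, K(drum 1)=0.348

Drum 1:
Let ψ₁ = V/F and solve Σ zᵢ(Kᵢ−1)/(1+ψ₁(Kᵢ−1)) = 0.
Check two-phase: ΣzᵢKᵢ = 1.521 > 1 and Σzᵢ/Kᵢ = 1.257 > 1, so g(0) = 0.521 > 0 and g(1) = -0.257 < 0.
Newton–Raphson from ψ₁ = 0.61:
  ψ₁ = 0.610: g = 0.0872, g' = -0.664 → ψ₁ = 0.741
  ψ₁ = 0.741: g = -0.0052, g' = -0.756 → ψ₁ = 0.734
Converged at ψ₁ = 0.734.
Drum-1 compositions:
  methanol: x = 0.141, y = 0.329
  ethanol: x = 0.239, y = 0.455
  ethylbenzene: x = 0.620, y = 0.216
Drum-2 feed = drum-1 liquid: z₂ = (0.1411, 0.2392, 0.6197).
Drum 2:
Let ψ₂ = V/F and solve Σ zᵢ(Kᵢ−1)/(1+ψ₂(Kᵢ−1)) = 0.
g(0) = ΣzᵢKᵢ − 1 = 0.790 and g(1) = 1 − Σzᵢ/Kᵢ = -0.099, so a root lies in (0, 1).
Newton–Raphson from ψ₂ = 0.39:
  ψ₂ = 0.390: g = 0.2232, g' = -0.774 → ψ₂ = 0.679
  ψ₂ = 0.679: g = 0.0467, g' = -0.502 → ψ₂ = 0.772
  ψ₂ = 0.772: g = 0.0019, g' = -0.464 → ψ₂ = 0.776
Converged at ψ₂ = 0.776.
  methanol: x = 0.041, y = 0.170
  ethanol: x = 0.083, y = 0.284
  ethylbenzene: x = 0.876, y = 0.546

V/F (drum 2) = 0.776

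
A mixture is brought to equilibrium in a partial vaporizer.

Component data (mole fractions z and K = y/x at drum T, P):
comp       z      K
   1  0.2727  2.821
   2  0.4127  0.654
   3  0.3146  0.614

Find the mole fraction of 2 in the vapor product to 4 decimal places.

Rachford–Rice: g(V/F) = Σ zᵢ(Kᵢ−1)/(1+V/F(Kᵢ−1)) = 0.
Check two-phase: ΣzᵢKᵢ = 1.2324 > 1 and Σzᵢ/Kᵢ = 1.2401 > 1, so g(0) = 0.2324 > 0 and g(1) = -0.2401 < 0.
Newton iteration, V/F⁰ = 0.46:
  V/F = 0.4600: g = -0.04725, g' = -0.4070 → V/F = 0.3439
  V/F = 0.3439: g = 0.00326, g' = -0.4679 → V/F = 0.3509
Converged at V/F = 0.3509.
Compositions from xᵢ = zᵢ/(1+V/F(Kᵢ−1)), yᵢ = Kᵢxᵢ:
  1: x = 0.1664, y = 0.4694
  2: x = 0.4697, y = 0.3072
  3: x = 0.3639, y = 0.2234

y_2 = 0.3072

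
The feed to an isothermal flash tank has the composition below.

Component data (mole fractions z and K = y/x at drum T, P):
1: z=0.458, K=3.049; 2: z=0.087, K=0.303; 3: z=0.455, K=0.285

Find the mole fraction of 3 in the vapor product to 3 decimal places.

Material balance + equilibrium reduce to Σ zᵢ(Kᵢ−1)/(1+ψ(Kᵢ−1)) = 0.
Feasibility: ΣzᵢKᵢ = 1.552, Σzᵢ/Kᵢ = 2.034 — both > 1, two phases present.
Iterate (Newton) starting at ψ = 0.63:
  ψ = 0.630: g = -0.2905, g' = -1.271 → ψ = 0.401
  ψ = 0.401: g = -0.0256, g' = -1.118 → ψ = 0.379
Converged at ψ = 0.379.
Compositions from xᵢ = zᵢ/(1+ψ(Kᵢ−1)), yᵢ = Kᵢxᵢ:
  1: x = 0.258, y = 0.786
  2: x = 0.118, y = 0.036
  3: x = 0.624, y = 0.178

y_3 = 0.178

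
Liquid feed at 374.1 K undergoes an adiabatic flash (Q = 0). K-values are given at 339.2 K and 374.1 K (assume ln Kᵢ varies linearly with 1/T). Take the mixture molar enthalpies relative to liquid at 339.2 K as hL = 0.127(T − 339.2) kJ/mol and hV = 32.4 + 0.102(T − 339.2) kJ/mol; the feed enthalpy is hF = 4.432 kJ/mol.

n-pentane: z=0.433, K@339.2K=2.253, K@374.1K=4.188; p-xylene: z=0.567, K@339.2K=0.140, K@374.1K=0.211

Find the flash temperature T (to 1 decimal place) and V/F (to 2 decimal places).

Adiabatic flash: solve Rachford–Rice at each trial T, then check hF = ψ·hV(T) + (1−ψ)·hL(T).
  T = 339.2 K: K = (2.253, 0.140), RR gives ψ = 0.051, H_out = 1.652 kJ/mol
  T = 374.1 K: K = (4.188, 0.211), RR gives ψ = 0.371, H_out = 16.127 kJ/mol
  T = 356.6 K: K = (3.116, 0.174), RR gives ψ = 0.256, H_out = 10.391 kJ/mol
  T = 347.9 K: K = (2.660, 0.156), RR gives ψ = 0.172, H_out = 6.631 kJ/mol
  T = 343.5 K: K = (2.448, 0.148), RR gives ψ = 0.117, H_out = 4.315 kJ/mol
  T = 345.7 K: K = (2.553, 0.152), RR gives ψ = 0.146, H_out = 5.517 kJ/mol
Linear interpolation between T = 343.5 (H_out = 4.315) and T = 345.7 (H_out = 5.517) on hF = 4.432 gives T ≈ 343.7 K, at which ψ = 0.12.

T = 343.7 K, V/F = 0.12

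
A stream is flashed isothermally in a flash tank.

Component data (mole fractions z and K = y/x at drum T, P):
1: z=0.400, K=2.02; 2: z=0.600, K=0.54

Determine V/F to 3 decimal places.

V/F = 0.281

Rachford–Rice: g(V/F) = Σ zᵢ(Kᵢ−1)/(1+V/F(Kᵢ−1)) = 0.
Check two-phase: ΣzᵢKᵢ = 1.132 > 1 and Σzᵢ/Kᵢ = 1.309 > 1, so g(0) = 0.132 > 0 and g(1) = -0.309 < 0.
Iterate (Newton) starting at V/F = 0.69:
  V/F = 0.690: g = -0.1649, g' = -0.416 → V/F = 0.294
  V/F = 0.294: g = -0.0051, g' = -0.416 → V/F = 0.281
Converged at V/F = 0.281.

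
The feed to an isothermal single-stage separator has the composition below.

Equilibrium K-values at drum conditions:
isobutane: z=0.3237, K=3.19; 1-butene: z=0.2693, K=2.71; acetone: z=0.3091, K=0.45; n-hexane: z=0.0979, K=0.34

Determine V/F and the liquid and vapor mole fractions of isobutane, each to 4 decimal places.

Newton–Raphson from V/F = 0.51:
  V/F = 0.5100: g = 0.24718, g' = -0.8486 → V/F = 0.8013
  V/F = 0.8013: g = 0.01053, g' = -0.8358 → V/F = 0.8139
  V/F = 0.8139: g = -0.00005, g' = -0.8437 → V/F = 0.8138
Converged at V/F = 0.8138.
Compositions from xᵢ = zᵢ/(1+V/F(Kᵢ−1)), yᵢ = Kᵢxᵢ:
  isobutane: x = 0.1163, y = 0.3711
  1-butene: x = 0.1126, y = 0.3052
  acetone: x = 0.5596, y = 0.2518
  n-hexane: x = 0.2115, y = 0.0719

V/F = 0.8138, x_isobutane = 0.1163, y_isobutane = 0.3711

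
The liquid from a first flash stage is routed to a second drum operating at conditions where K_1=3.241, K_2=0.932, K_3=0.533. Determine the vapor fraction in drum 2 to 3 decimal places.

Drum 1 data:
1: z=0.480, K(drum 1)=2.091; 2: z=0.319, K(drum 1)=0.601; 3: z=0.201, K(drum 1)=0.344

Drum 1:
Material balance + equilibrium reduce to Σ zᵢ(Kᵢ−1)/(1+ψ₁(Kᵢ−1)) = 0.
g(0) = ΣzᵢKᵢ − 1 = 0.265 and g(1) = 1 − Σzᵢ/Kᵢ = -0.345, so a root lies in (0, 1).
Newton–Raphson from ψ₁ = 0.36:
  ψ₁ = 0.360: g = 0.0547, g' = -0.512 → ψ₁ = 0.467
  ψ₁ = 0.467: g = 0.0004, g' = -0.507 → ψ₁ = 0.468
Converged at ψ₁ = 0.468.
Drum-1 compositions:
  1: x = 0.318, y = 0.665
  2: x = 0.392, y = 0.236
  3: x = 0.290, y = 0.100
Drum-2 feed = drum-1 liquid: z₂ = (0.3178, 0.3922, 0.2900).
Drum 2:
Iterate (Newton) starting at ψ₂ = 0.54:
  ψ₂ = 0.540: g = 0.1135, g' = -0.442 → ψ₂ = 0.797
  ψ₂ = 0.797: g = 0.0118, g' = -0.368 → ψ₂ = 0.829
Converged at ψ₂ = 0.829.
  1: x = 0.111, y = 0.360
  2: x = 0.416, y = 0.387
  3: x = 0.473, y = 0.252

V/F (drum 2) = 0.829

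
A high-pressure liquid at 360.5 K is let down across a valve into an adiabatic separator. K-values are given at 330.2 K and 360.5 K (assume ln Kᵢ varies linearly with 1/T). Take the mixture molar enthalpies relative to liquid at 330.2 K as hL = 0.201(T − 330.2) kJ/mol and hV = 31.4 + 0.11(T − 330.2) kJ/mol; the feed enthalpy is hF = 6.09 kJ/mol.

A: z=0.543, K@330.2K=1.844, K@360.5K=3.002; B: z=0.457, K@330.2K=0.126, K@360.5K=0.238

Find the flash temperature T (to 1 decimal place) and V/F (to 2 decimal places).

Adiabatic flash: solve Rachford–Rice at each trial T, then check hF = ψ·hV(T) + (1−ψ)·hL(T).
  T = 330.2 K: K = (1.844, 0.126), RR gives ψ = 0.080, H_out = 2.506 kJ/mol
  T = 360.5 K: K = (3.002, 0.238), RR gives ψ = 0.484, H_out = 19.963 kJ/mol
  T = 345.4 K: K = (2.380, 0.176), RR gives ψ = 0.328, H_out = 12.890 kJ/mol
  T = 337.8 K: K = (2.101, 0.149), RR gives ψ = 0.223, H_out = 8.384 kJ/mol
  T = 334.0 K: K = (1.970, 0.137), RR gives ψ = 0.158, H_out = 5.676 kJ/mol
  T = 335.9 K: K = (2.035, 0.143), RR gives ψ = 0.192, H_out = 7.078 kJ/mol
  T = 334.9 K: K = (2.000, 0.140), RR gives ψ = 0.175, H_out = 6.353 kJ/mol
  T = 334.4 K: K = (1.983, 0.139), RR gives ψ = 0.166, H_out = 5.980 kJ/mol
Linear interpolation between T = 334.4 (H_out = 5.980) and T = 334.9 (H_out = 6.353) on hF = 6.09 gives T ≈ 334.5 K, at which ψ = 0.17.

T = 334.5 K, V/F = 0.17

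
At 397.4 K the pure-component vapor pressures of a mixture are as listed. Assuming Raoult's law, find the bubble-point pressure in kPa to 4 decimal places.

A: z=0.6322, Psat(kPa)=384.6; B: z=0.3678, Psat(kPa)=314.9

At the bubble point ψ → 0, so ΣzᵢKᵢ = 1 with Kᵢ = Pᵢˢᵃᵗ/P ⇒ P = ΣzᵢPᵢˢᵃᵗ.
P = 0.6322·384.6 + 0.3678·314.9 = 358.9643 kPa

Pbub = 358.9643 kPa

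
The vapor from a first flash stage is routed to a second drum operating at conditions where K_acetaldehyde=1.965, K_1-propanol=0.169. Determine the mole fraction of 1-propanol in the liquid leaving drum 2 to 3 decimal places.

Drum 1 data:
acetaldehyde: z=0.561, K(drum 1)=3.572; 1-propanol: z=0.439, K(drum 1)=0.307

x_1-propanol (drum 2) = 0.537

Drum 1:
Let ψ₁ = V/F and solve Σ zᵢ(Kᵢ−1)/(1+ψ₁(Kᵢ−1)) = 0.
Feasibility: ΣzᵢKᵢ = 2.139, Σzᵢ/Kᵢ = 1.587 — both > 1, two phases present.
Binary case is linear: z₁(K₁−1)(1+ψ₁(K₂−1)) + z₂(K₂−1)(1+ψ₁(K₁−1)) = 0
⇒ ψ₁ = [z₁(K₁−1)+z₂(K₂−1)] / [−(K₁−1)(K₂−1)] = 1.1387/1.7824 = 0.639
Drum-1 compositions:
  acetaldehyde: x = 0.212, y = 0.758
  1-propanol: x = 0.788, y = 0.242
Drum-2 feed = drum-1 vapor: z₂ = (0.7582, 0.2418).
Drum 2:
Rachford–Rice: g(ψ₂) = Σ zᵢ(Kᵢ−1)/(1+ψ₂(Kᵢ−1)) = 0.
Feasibility: ΣzᵢKᵢ = 1.531, Σzᵢ/Kᵢ = 1.817 — both > 1, two phases present.
Newton–Raphson from ψ₂ = 0.5:
  ψ₂ = 0.500: g = 0.1497, g' = -0.810 → ψ₂ = 0.685
  ψ₂ = 0.685: g = -0.0258, g' = -1.155 → ψ₂ = 0.662
Converged at ψ₂ = 0.662.
  acetaldehyde: x = 0.463, y = 0.909
  1-propanol: x = 0.537, y = 0.091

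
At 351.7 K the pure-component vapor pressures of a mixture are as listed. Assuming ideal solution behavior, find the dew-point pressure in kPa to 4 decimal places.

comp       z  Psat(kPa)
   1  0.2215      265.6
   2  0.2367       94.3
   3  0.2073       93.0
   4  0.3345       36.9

At the dew point ψ → 1, so Σzᵢ/Kᵢ = 1 with Kᵢ = Pᵢˢᵃᵗ/P ⇒ 1/P = Σzᵢ/Pᵢˢᵃᵗ.
1/P = 0.2215/265.6 + 0.2367/94.3 + 0.2073/93.0 + 0.3345/36.9 = 0.0146381 ⇒ P = 68.3148 kPa

Pdew = 68.3148 kPa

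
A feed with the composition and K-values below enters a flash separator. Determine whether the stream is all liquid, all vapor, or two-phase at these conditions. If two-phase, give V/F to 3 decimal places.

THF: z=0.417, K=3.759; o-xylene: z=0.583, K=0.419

two-phase, V/F = 0.506

ΣzᵢKᵢ = 1.812; Σzᵢ/Kᵢ = 1.502.
Both exceed 1, so a two-phase solution exists.
Rachford–Rice: g(ψ) = Σ zᵢ(Kᵢ−1)/(1+ψ(Kᵢ−1)) = 0.
Binary case is linear: z₁(K₁−1)(1+ψ(K₂−1)) + z₂(K₂−1)(1+ψ(K₁−1)) = 0
⇒ ψ = [z₁(K₁−1)+z₂(K₂−1)] / [−(K₁−1)(K₂−1)] = 0.8118/1.6030 = 0.506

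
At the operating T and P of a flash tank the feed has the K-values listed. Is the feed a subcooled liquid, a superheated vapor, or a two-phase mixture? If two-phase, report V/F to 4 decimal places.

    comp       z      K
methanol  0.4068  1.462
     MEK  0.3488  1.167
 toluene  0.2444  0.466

ΣzᵢKᵢ = 1.1157; Σzᵢ/Kᵢ = 1.1016.
Both exceed 1, so a two-phase solution exists.
Let ψ = V/F and solve Σ zᵢ(Kᵢ−1)/(1+ψ(Kᵢ−1)) = 0.
Iterate (Newton) starting at ψ = 0.5:
  ψ = 0.5000: g = 0.02839, g' = -0.1953 → ψ = 0.6453
  ψ = 0.6453: g = -0.00178, g' = -0.2217 → ψ = 0.6373
Converged at ψ = 0.6373.

two-phase, V/F = 0.6373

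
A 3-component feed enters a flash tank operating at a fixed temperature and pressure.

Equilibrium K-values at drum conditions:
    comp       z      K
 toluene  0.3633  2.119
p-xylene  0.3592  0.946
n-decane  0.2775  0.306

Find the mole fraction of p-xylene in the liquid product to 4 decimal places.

Material balance + equilibrium reduce to Σ zᵢ(Kᵢ−1)/(1+V/F(Kᵢ−1)) = 0.
Check two-phase: ΣzᵢKᵢ = 1.1946 > 1 and Σzᵢ/Kᵢ = 1.4580 > 1, so g(0) = 0.1946 > 0 and g(1) = -0.4580 < 0.
Newton iteration, V/F⁰ = 0.5:
  V/F = 0.5000: g = -0.05418, g' = -0.5016 → V/F = 0.3920
  V/F = 0.3920: g = -0.00179, g' = -0.4731 → V/F = 0.3882
Converged at V/F = 0.3882.
Compositions from xᵢ = zᵢ/(1+V/F(Kᵢ−1)), yᵢ = Kᵢxᵢ:
  toluene: x = 0.2533, y = 0.5367
  p-xylene: x = 0.3669, y = 0.3471
  n-decane: x = 0.3798, y = 0.1162

x_p-xylene = 0.3669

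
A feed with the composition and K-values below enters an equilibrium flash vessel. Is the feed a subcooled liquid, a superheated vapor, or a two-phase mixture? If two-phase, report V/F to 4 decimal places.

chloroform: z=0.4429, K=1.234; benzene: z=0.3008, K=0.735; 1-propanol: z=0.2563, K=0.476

subcooled liquid

ΣzᵢKᵢ = 0.8896; Σzᵢ/Kᵢ = 1.3066.
Since ΣzᵢKᵢ < 1 the mixture is below its bubble point — single liquid phase.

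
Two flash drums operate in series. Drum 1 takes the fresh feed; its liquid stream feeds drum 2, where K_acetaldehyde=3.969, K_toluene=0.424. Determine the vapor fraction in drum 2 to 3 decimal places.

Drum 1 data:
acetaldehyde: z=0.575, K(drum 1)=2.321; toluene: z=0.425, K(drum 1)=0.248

Drum 1:
Material balance + equilibrium reduce to Σ zᵢ(Kᵢ−1)/(1+ψ₁(Kᵢ−1)) = 0.
g(0) = ΣzᵢKᵢ − 1 = 0.440 and g(1) = 1 − Σzᵢ/Kᵢ = -0.961, so a root lies in (0, 1).
Newton–Raphson from ψ₁ = 0.46:
  ψ₁ = 0.460: g = -0.0162, g' = -0.950 → ψ₁ = 0.443
Converged at ψ₁ = 0.443.
Drum-1 compositions:
  acetaldehyde: x = 0.363, y = 0.842
  toluene: x = 0.637, y = 0.158
Drum-2 feed = drum-1 liquid: z₂ = (0.3628, 0.6372).
Drum 2:
Material balance + equilibrium reduce to Σ zᵢ(Kᵢ−1)/(1+ψ₂(Kᵢ−1)) = 0.
Feasibility: ΣzᵢKᵢ = 1.710, Σzᵢ/Kᵢ = 1.594 — both > 1, two phases present.
Newton–Raphson from ψ₂ = 0.32:
  ψ₂ = 0.320: g = 0.1023, g' = -1.159 → ψ₂ = 0.408
  ψ₂ = 0.408: g = 0.0069, g' = -1.015 → ψ₂ = 0.415
Converged at ψ₂ = 0.415.
  acetaldehyde: x = 0.162, y = 0.645
  toluene: x = 0.838, y = 0.355

V/F (drum 2) = 0.415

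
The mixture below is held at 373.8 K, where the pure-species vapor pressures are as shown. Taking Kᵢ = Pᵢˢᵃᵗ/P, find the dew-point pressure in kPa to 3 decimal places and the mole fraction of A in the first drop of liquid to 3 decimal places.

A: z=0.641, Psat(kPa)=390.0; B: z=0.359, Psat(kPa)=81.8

At the dew point ψ → 1, so Σzᵢ/Kᵢ = 1 with Kᵢ = Pᵢˢᵃᵗ/P ⇒ 1/P = Σzᵢ/Pᵢˢᵃᵗ.
1/P = 0.641/390.0 + 0.359/81.8 = 0.006032 ⇒ P = 165.773 kPa
xᵢ = zᵢP/Pᵢˢᵃᵗ ⇒ x_A = 0.641·165.773/390.0 = 0.272

Pdew = 165.773 kPa, x_A = 0.272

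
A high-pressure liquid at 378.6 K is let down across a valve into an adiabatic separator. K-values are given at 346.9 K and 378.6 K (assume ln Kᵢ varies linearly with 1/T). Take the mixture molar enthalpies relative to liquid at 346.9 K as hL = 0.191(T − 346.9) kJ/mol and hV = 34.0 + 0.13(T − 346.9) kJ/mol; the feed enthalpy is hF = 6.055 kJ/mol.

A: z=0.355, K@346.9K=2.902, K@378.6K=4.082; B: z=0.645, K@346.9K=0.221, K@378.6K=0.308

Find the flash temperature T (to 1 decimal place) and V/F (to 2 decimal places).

Adiabatic flash: solve Rachford–Rice at each trial T, then check hF = ψ·hV(T) + (1−ψ)·hL(T).
  T = 346.9 K: K = (2.902, 0.221), RR gives ψ = 0.117, H_out = 3.964 kJ/mol
  T = 378.6 K: K = (4.082, 0.308), RR gives ψ = 0.304, H_out = 15.794 kJ/mol
  T = 362.8 K: K = (3.469, 0.263), RR gives ψ = 0.220, H_out = 10.318 kJ/mol
  T = 354.9 K: K = (3.181, 0.242), RR gives ψ = 0.172, H_out = 7.306 kJ/mol
  T = 350.9 K: K = (3.040, 0.231), RR gives ψ = 0.146, H_out = 5.678 kJ/mol
  T = 352.9 K: K = (3.110, 0.236), RR gives ψ = 0.159, H_out = 6.502 kJ/mol
Linear interpolation between T = 350.9 (H_out = 5.678) and T = 352.9 (H_out = 6.502) on hF = 6.055 gives T ≈ 351.8 K, at which ψ = 0.15.

T = 351.8 K, V/F = 0.15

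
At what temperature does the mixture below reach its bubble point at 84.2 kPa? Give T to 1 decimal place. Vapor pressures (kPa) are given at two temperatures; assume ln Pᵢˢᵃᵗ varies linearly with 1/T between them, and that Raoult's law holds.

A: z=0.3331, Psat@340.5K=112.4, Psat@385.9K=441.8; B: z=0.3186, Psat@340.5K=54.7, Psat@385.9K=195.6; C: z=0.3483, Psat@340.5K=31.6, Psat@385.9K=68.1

T = 348.6 K

Bubble-point temperature: ΣzᵢPᵢˢᵃᵗ(T) = P. Interpolate ln Pᵢˢᵃᵗ = aᵢ + bᵢ/T.
  T = 340.5 K: ΣzᵢPᵢˢᵃᵗ = 65.87 kPa
  T = 385.9 K: ΣzᵢPᵢˢᵃᵗ = 233.20 kPa
  T = 363.2 K: ΣzᵢPᵢˢᵃᵗ = 128.32 kPa
  T = 351.9 K: ΣzᵢPᵢˢᵃᵗ = 92.93 kPa
  T = 346.2 K: ΣzᵢPᵢˢᵃᵗ = 78.43 kPa
  T = 349.0 K: ΣzᵢPᵢˢᵃᵗ = 85.30 kPa
Interpolating between 346.2 K and 349.0 K gives T ≈ 348.6 K.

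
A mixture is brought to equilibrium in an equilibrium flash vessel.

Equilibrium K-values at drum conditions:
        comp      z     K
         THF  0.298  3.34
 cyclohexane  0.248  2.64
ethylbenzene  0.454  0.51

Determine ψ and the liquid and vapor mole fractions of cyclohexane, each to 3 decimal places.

ψ = 0.885, x_cyclohexane = 0.101, y_cyclohexane = 0.267

Newton iteration, ψ⁰ = 0.57:
  ψ = 0.570: g = 0.2003, g' = -0.688 → ψ = 0.861
  ψ = 0.861: g = 0.0149, g' = -0.620 → ψ = 0.885
Converged at ψ = 0.885.
Compositions from xᵢ = zᵢ/(1+ψ(Kᵢ−1)), yᵢ = Kᵢxᵢ:
  THF: x = 0.097, y = 0.324
  cyclohexane: x = 0.101, y = 0.267
  ethylbenzene: x = 0.802, y = 0.409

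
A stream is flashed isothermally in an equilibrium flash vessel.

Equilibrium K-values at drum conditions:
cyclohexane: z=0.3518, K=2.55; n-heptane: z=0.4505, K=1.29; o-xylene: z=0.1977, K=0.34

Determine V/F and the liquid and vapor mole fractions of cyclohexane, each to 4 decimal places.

Rachford–Rice: g(V/F) = Σ zᵢ(Kᵢ−1)/(1+V/F(Kᵢ−1)) = 0.
Check two-phase: ΣzᵢKᵢ = 1.5455 > 1 and Σzᵢ/Kᵢ = 1.0687 > 1, so g(0) = 0.5455 > 0 and g(1) = -0.0687 < 0.
Iterate (Newton) starting at V/F = 0.67:
  V/F = 0.6700: g = 0.14296, g' = -0.5067 → V/F = 0.9521
  V/F = 0.9521: g = -0.02851, g' = -0.7848 → V/F = 0.9158
  V/F = 0.9158: g = -0.00125, g' = -0.7184 → V/F = 0.9141
Converged at V/F = 0.9141.
Compositions from xᵢ = zᵢ/(1+V/F(Kᵢ−1)), yᵢ = Kᵢxᵢ:
  cyclohexane: x = 0.1456, y = 0.3712
  n-heptane: x = 0.3561, y = 0.4594
  o-xylene: x = 0.4983, y = 0.1694

V/F = 0.9141, x_cyclohexane = 0.1456, y_cyclohexane = 0.3712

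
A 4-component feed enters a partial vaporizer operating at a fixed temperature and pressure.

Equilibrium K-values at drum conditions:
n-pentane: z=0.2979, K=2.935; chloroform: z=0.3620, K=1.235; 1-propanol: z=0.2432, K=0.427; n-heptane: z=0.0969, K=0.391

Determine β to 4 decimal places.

β = 0.6675

Let β = V/F and solve Σ zᵢ(Kᵢ−1)/(1+β(Kᵢ−1)) = 0.
g(0) = ΣzᵢKᵢ − 1 = 0.4631 and g(1) = 1 − Σzᵢ/Kᵢ = -0.2120, so a root lies in (0, 1).
Newton–Raphson from β = 0.39:
  β = 0.3900: g = 0.14960, g' = -0.5733 → β = 0.6509
  β = 0.6509: g = 0.00887, g' = -0.5353 → β = 0.6675
Converged at β = 0.6675.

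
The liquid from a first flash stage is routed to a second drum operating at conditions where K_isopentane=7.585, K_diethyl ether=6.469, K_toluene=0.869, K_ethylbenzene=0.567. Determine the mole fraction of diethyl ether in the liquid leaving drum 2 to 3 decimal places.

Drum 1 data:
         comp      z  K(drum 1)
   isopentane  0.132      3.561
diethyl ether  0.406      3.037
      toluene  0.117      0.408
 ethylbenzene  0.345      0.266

Drum 1:
Let ψ₁ = V/F and solve Σ zᵢ(Kᵢ−1)/(1+ψ₁(Kᵢ−1)) = 0.
Feasibility: ΣzᵢKᵢ = 1.843, Σzᵢ/Kᵢ = 1.755 — both > 1, two phases present.
Iterate (Newton) starting at ψ₁ = 0.5:
  ψ₁ = 0.500: g = 0.0595, g' = -1.127 → ψ₁ = 0.553
Converged at ψ₁ = 0.553.
Drum-1 compositions:
  isopentane: x = 0.055, y = 0.195
  diethyl ether: x = 0.191, y = 0.580
  toluene: x = 0.174, y = 0.071
  ethylbenzene: x = 0.580, y = 0.154
Drum-2 feed = drum-1 liquid: z₂ = (0.0547, 0.1910, 0.1739, 0.5805).
Drum 2:
Rachford–Rice: g(ψ₂) = Σ zᵢ(Kᵢ−1)/(1+ψ₂(Kᵢ−1)) = 0.
g(0) = ΣzᵢKᵢ − 1 = 1.130 and g(1) = 1 − Σzᵢ/Kᵢ = -0.261, so a root lies in (0, 1).
Iterate (Newton) starting at ψ₂ = 0.5:
  ψ₂ = 0.500: g = 0.0184, g' = -0.719 → ψ₂ = 0.526
Converged at ψ₂ = 0.526.
  isopentane: x = 0.012, y = 0.093
  diethyl ether: x = 0.049, y = 0.319
  toluene: x = 0.187, y = 0.162
  ethylbenzene: x = 0.752, y = 0.426

x_diethyl ether (drum 2) = 0.049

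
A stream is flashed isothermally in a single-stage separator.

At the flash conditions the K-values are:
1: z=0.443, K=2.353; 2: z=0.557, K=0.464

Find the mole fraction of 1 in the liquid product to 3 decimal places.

x_1 = 0.284

Binary case is linear: z₁(K₁−1)(1+β(K₂−1)) + z₂(K₂−1)(1+β(K₁−1)) = 0
⇒ β = [z₁(K₁−1)+z₂(K₂−1)] / [−(K₁−1)(K₂−1)] = 0.3008/0.7252 = 0.415
Compositions from xᵢ = zᵢ/(1+β(Kᵢ−1)), yᵢ = Kᵢxᵢ:
  1: x = 0.284, y = 0.668
  2: x = 0.716, y = 0.332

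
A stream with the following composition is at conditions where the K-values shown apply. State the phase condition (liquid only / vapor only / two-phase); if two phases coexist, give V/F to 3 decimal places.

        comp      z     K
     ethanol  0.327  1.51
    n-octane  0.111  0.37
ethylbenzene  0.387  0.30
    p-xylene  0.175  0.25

liquid only

ΣzᵢKᵢ = 0.695; Σzᵢ/Kᵢ = 2.507.
Since ΣzᵢKᵢ < 1 the mixture is below its bubble point — single liquid phase.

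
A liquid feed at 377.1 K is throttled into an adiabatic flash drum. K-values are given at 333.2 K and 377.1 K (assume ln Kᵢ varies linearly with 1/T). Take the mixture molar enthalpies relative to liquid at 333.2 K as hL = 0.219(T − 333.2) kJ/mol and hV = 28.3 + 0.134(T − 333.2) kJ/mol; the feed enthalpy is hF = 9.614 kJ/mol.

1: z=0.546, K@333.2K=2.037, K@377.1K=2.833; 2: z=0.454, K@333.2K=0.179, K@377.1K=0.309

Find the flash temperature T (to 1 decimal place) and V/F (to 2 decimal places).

Adiabatic flash: solve Rachford–Rice at each trial T, then check hF = ψ·hV(T) + (1−ψ)·hL(T).
  T = 333.2 K: K = (2.037, 0.179), RR gives ψ = 0.227, H_out = 6.431 kJ/mol
  T = 377.1 K: K = (2.833, 0.309), RR gives ψ = 0.542, H_out = 22.942 kJ/mol
  T = 355.1 K: K = (2.426, 0.239), RR gives ψ = 0.399, H_out = 15.348 kJ/mol
  T = 344.1 K: K = (2.228, 0.208), RR gives ψ = 0.319, H_out = 11.133 kJ/mol
  T = 338.6 K: K = (2.131, 0.193), RR gives ψ = 0.275, H_out = 8.843 kJ/mol
  T = 341.4 K: K = (2.180, 0.200), RR gives ψ = 0.298, H_out = 10.027 kJ/mol
  T = 340.0 K: K = (2.156, 0.197), RR gives ψ = 0.287, H_out = 9.440 kJ/mol
Linear interpolation between T = 340.0 (H_out = 9.440) and T = 341.4 (H_out = 10.027) on hF = 9.614 gives T ≈ 340.4 K, at which ψ = 0.29.

T = 340.4 K, V/F = 0.29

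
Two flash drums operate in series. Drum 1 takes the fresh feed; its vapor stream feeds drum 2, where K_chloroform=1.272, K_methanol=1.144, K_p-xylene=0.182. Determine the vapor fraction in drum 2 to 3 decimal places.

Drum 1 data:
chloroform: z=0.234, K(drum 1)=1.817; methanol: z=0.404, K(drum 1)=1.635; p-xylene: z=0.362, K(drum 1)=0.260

V/F (drum 2) = 0.407

Drum 1:
Let ψ₁ = V/F and solve Σ zᵢ(Kᵢ−1)/(1+ψ₁(Kᵢ−1)) = 0.
g(0) = ΣzᵢKᵢ − 1 = 0.180 and g(1) = 1 − Σzᵢ/Kᵢ = -0.768, so a root lies in (0, 1).
Newton–Raphson from ψ₁ = 0.44:
  ψ₁ = 0.440: g = -0.0561, g' = -0.620 → ψ₁ = 0.350
  ψ₁ = 0.350: g = -0.0027, g' = -0.564 → ψ₁ = 0.345
Converged at ψ₁ = 0.345.
Drum-1 compositions:
  chloroform: x = 0.183, y = 0.332
  methanol: x = 0.331, y = 0.542
  p-xylene: x = 0.486, y = 0.126
Drum-2 feed = drum-1 vapor: z₂ = (0.3317, 0.5419, 0.1264).
Drum 2:
Material balance + equilibrium reduce to Σ zᵢ(Kᵢ−1)/(1+ψ₂(Kᵢ−1)) = 0.
Check two-phase: ΣzᵢKᵢ = 1.065 > 1 and Σzᵢ/Kᵢ = 1.429 > 1, so g(0) = 0.065 > 0 and g(1) = -0.429 < 0.
Newton–Raphson from ψ₂ = 0.43:
  ψ₂ = 0.430: g = -0.0052, g' = -0.231 → ψ₂ = 0.408
  ψ₂ = 0.408: g = -0.0001, g' = -0.220 → ψ₂ = 0.407
Converged at ψ₂ = 0.407.
  chloroform: x = 0.299, y = 0.380
  methanol: x = 0.512, y = 0.586
  p-xylene: x = 0.189, y = 0.034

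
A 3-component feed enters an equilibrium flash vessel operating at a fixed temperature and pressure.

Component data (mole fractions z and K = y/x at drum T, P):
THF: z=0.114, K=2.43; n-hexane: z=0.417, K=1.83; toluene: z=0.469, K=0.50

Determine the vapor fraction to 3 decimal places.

ψ = 0.563

Newton–Raphson from ψ = 0.5:
  ψ = 0.500: g = 0.0270, g' = -0.431 → ψ = 0.563
Converged at ψ = 0.563.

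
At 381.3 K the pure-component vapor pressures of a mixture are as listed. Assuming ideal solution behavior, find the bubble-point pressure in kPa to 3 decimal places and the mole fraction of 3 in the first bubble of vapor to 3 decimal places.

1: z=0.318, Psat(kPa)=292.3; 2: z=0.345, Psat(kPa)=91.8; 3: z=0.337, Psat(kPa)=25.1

Pbub = 133.081 kPa, y_3 = 0.064

At the bubble point ψ → 0, so ΣzᵢKᵢ = 1 with Kᵢ = Pᵢˢᵃᵗ/P ⇒ P = ΣzᵢPᵢˢᵃᵗ.
P = 0.318·292.3 + 0.345·91.8 + 0.337·25.1 = 133.081 kPa
yᵢ = zᵢPᵢˢᵃᵗ/P ⇒ y_3 = 0.337·25.1/133.081 = 0.064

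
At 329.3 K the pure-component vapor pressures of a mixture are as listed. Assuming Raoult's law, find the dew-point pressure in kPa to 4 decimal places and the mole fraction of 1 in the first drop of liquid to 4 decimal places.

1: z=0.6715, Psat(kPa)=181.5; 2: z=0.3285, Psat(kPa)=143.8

Pdew = 167.1082 kPa, x_1 = 0.6183

At the dew point ψ → 1, so Σzᵢ/Kᵢ = 1 with Kᵢ = Pᵢˢᵃᵗ/P ⇒ 1/P = Σzᵢ/Pᵢˢᵃᵗ.
1/P = 0.6715/181.5 + 0.3285/143.8 = 0.0059841 ⇒ P = 167.1082 kPa
xᵢ = zᵢP/Pᵢˢᵃᵗ ⇒ x_1 = 0.6715·167.1082/181.5 = 0.6183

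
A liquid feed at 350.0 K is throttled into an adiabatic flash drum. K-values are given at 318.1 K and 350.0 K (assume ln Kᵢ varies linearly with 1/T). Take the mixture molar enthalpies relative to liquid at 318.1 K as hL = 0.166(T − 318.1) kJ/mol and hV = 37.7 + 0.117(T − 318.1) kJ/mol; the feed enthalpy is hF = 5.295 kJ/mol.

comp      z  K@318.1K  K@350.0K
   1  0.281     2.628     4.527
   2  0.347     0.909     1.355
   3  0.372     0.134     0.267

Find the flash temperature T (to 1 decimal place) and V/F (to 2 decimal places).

Adiabatic flash: solve Rachford–Rice at each trial T, then check hF = ψ·hV(T) + (1−ψ)·hL(T).
  T = 318.1 K: K = (2.628, 0.909, 0.134), RR gives ψ = 0.110, H_out = 4.148 kJ/mol
  T = 350.0 K: K = (4.527, 1.355, 0.267), RR gives ψ = 0.533, H_out = 24.564 kJ/mol
  T = 334.1 K: K = (3.497, 1.121, 0.192), RR gives ψ = 0.346, H_out = 15.427 kJ/mol
  T = 326.1 K: K = (3.042, 1.012, 0.161), RR gives ψ = 0.239, H_out = 10.230 kJ/mol
  T = 322.1 K: K = (2.830, 0.960, 0.147), RR gives ψ = 0.178, H_out = 7.333 kJ/mol
  T = 320.1 K: K = (2.728, 0.934, 0.140), RR gives ψ = 0.145, H_out = 5.782 kJ/mol
Linear interpolation between T = 318.1 (H_out = 4.148) and T = 320.1 (H_out = 5.782) on hF = 5.295 gives T ≈ 319.5 K, at which ψ = 0.13.

T = 319.5 K, V/F = 0.13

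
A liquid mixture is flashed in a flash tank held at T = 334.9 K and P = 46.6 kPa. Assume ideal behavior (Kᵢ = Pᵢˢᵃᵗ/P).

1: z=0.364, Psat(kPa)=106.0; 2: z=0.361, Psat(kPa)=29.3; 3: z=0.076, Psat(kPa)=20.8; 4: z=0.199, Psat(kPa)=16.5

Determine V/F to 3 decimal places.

Raoult's law: Kᵢ = Pᵢˢᵃᵗ/P = Pᵢˢᵃᵗ/46.6.
  K_1 = 106.0/46.6 = 2.27468, K_2 = 29.3/46.6 = 0.62876, K_3 = 20.8/46.6 = 0.44635, K_4 = 16.5/46.6 = 0.35408
Material balance + equilibrium reduce to Σ zᵢ(Kᵢ−1)/(1+V/F(Kᵢ−1)) = 0.
g(0) = ΣzᵢKᵢ − 1 = 0.159 and g(1) = 1 − Σzᵢ/Kᵢ = -0.466, so a root lies in (0, 1).
Iterate (Newton) starting at V/F = 0.43:
  V/F = 0.430: g = -0.0930, g' = -0.517 → V/F = 0.250
  V/F = 0.250: g = 0.0020, g' = -0.550 → V/F = 0.254
Converged at V/F = 0.254.

V/F = 0.254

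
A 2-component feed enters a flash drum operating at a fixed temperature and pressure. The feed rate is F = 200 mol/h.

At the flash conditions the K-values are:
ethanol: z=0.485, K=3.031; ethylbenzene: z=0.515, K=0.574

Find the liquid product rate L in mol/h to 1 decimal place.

Rachford–Rice: g(ψ) = Σ zᵢ(Kᵢ−1)/(1+ψ(Kᵢ−1)) = 0.
g(0) = ΣzᵢKᵢ − 1 = 0.766 and g(1) = 1 − Σzᵢ/Kᵢ = -0.057, so a root lies in (0, 1).
Binary case is linear: z₁(K₁−1)(1+ψ(K₂−1)) + z₂(K₂−1)(1+ψ(K₁−1)) = 0
⇒ ψ = [z₁(K₁−1)+z₂(K₂−1)] / [−(K₁−1)(K₂−1)] = 0.7656/0.8652 = 0.885
Then V = ψ·F = 0.8849·200 = 177.0 mol/h and L = F − V = 23.0 mol/h.

L = 23.0 mol/h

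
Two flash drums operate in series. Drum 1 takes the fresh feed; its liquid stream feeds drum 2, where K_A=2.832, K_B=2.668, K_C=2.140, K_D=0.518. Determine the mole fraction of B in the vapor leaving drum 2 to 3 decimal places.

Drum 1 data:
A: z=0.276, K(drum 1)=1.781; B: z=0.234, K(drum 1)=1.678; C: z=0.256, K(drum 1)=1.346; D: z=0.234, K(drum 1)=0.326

y_B (drum 2) = 0.179

Drum 1:
Let ψ₁ = V/F and solve Σ zᵢ(Kᵢ−1)/(1+ψ₁(Kᵢ−1)) = 0.
Check two-phase: ΣzᵢKᵢ = 1.305 > 1 and Σzᵢ/Kᵢ = 1.202 > 1, so g(0) = 0.305 > 0 and g(1) = -0.202 < 0.
Newton iteration, ψ₁⁰ = 0.58:
  ψ₁ = 0.580: g = 0.0771, g' = -0.443 → ψ₁ = 0.754
  ψ₁ = 0.754: g = -0.0098, g' = -0.573 → ψ₁ = 0.737
Converged at ψ₁ = 0.737.
Drum-1 compositions:
  A: x = 0.175, y = 0.312
  B: x = 0.156, y = 0.262
  C: x = 0.204, y = 0.275
  D: x = 0.465, y = 0.152
Drum-2 feed = drum-1 liquid: z₂ = (0.1752, 0.1561, 0.2040, 0.4647).
Drum 2:
Let ψ₂ = V/F and solve Σ zᵢ(Kᵢ−1)/(1+ψ₂(Kᵢ−1)) = 0.
g(0) = ΣzᵢKᵢ − 1 = 0.590 and g(1) = 1 − Σzᵢ/Kᵢ = -0.113, so a root lies in (0, 1).
Newton iteration, ψ₂⁰ = 0.34:
  ψ₂ = 0.340: g = 0.2636, g' = -0.692 → ψ₂ = 0.721
  ψ₂ = 0.721: g = 0.0409, g' = -0.532 → ψ₂ = 0.798
Converged at ψ₂ = 0.798.
  A: x = 0.071, y = 0.202
  B: x = 0.067, y = 0.179
  C: x = 0.107, y = 0.229
  D: x = 0.755, y = 0.391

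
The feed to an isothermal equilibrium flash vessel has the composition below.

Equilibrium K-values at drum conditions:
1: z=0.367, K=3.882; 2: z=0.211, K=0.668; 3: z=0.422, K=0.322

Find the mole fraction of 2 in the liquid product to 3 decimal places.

x_2 = 0.245

Material balance + equilibrium reduce to Σ zᵢ(Kᵢ−1)/(1+V/F(Kᵢ−1)) = 0.
Feasibility: ΣzᵢKᵢ = 1.702, Σzᵢ/Kᵢ = 1.721 — both > 1, two phases present.
Iterate (Newton) starting at V/F = 0.5:
  V/F = 0.500: g = -0.0835, g' = -0.989 → V/F = 0.416
  V/F = 0.416: g = 0.0017, g' = -1.039 → V/F = 0.417
Converged at V/F = 0.417.
Compositions from xᵢ = zᵢ/(1+V/F(Kᵢ−1)), yᵢ = Kᵢxᵢ:
  1: x = 0.167, y = 0.647
  2: x = 0.245, y = 0.164
  3: x = 0.588, y = 0.189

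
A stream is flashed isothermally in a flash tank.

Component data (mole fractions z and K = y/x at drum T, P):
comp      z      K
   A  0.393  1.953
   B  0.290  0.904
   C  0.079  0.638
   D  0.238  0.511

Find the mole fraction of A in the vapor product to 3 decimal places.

y_A = 0.480

Let ψ = V/F and solve Σ zᵢ(Kᵢ−1)/(1+ψ(Kᵢ−1)) = 0.
g(0) = ΣzᵢKᵢ − 1 = 0.202 and g(1) = 1 − Σzᵢ/Kᵢ = -0.112, so a root lies in (0, 1).
Newton iteration, ψ⁰ = 0.5:
  ψ = 0.500: g = 0.0355, g' = -0.282 → ψ = 0.626
  ψ = 0.626: g = 0.0003, g' = -0.279 → ψ = 0.627
Converged at ψ = 0.627.
Compositions from xᵢ = zᵢ/(1+ψ(Kᵢ−1)), yᵢ = Kᵢxᵢ:
  A: x = 0.246, y = 0.480
  B: x = 0.309, y = 0.279
  C: x = 0.102, y = 0.065
  D: x = 0.343, y = 0.175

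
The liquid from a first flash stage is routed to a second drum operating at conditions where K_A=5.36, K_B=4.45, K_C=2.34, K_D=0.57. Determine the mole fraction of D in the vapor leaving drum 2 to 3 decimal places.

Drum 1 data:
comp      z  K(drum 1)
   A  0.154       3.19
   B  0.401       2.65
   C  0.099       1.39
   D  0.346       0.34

y_D (drum 2) = 0.495

Drum 1:
Newton–Raphson from ψ₁ = 0.5:
  ψ₁ = 0.500: g = 0.2150, g' = -0.842 → ψ₁ = 0.755
  ψ₁ = 0.755: g = -0.0038, g' = -0.929 → ψ₁ = 0.751
Converged at ψ₁ = 0.751.
Drum-1 compositions:
  A: x = 0.058, y = 0.186
  B: x = 0.179, y = 0.475
  C: x = 0.077, y = 0.106
  D: x = 0.686, y = 0.233
Drum-2 feed = drum-1 liquid: z₂ = (0.0582, 0.1791, 0.0766, 0.6861).
Drum 2:
Let ψ₂ = V/F and solve Σ zᵢ(Kᵢ−1)/(1+ψ₂(Kᵢ−1)) = 0.
Feasibility: ΣzᵢKᵢ = 1.679, Σzᵢ/Kᵢ = 1.288 — both > 1, two phases present.
Iterate (Newton) starting at ψ₂ = 0.37:
  ψ₂ = 0.370: g = 0.0863, g' = -0.814 → ψ₂ = 0.476
  ψ₂ = 0.476: g = 0.0081, g' = -0.674 → ψ₂ = 0.488
Converged at ψ₂ = 0.488.
  A: x = 0.019, y = 0.100
  B: x = 0.067, y = 0.297
  C: x = 0.046, y = 0.108
  D: x = 0.868, y = 0.495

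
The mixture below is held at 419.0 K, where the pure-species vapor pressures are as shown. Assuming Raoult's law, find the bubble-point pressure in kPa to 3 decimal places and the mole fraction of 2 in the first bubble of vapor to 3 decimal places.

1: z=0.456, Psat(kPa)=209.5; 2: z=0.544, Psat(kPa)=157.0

Pbub = 180.940 kPa, y_2 = 0.472

At the bubble point ψ → 0, so ΣzᵢKᵢ = 1 with Kᵢ = Pᵢˢᵃᵗ/P ⇒ P = ΣzᵢPᵢˢᵃᵗ.
P = 0.456·209.5 + 0.544·157.0 = 180.940 kPa
yᵢ = zᵢPᵢˢᵃᵗ/P ⇒ y_2 = 0.544·157.0/180.940 = 0.472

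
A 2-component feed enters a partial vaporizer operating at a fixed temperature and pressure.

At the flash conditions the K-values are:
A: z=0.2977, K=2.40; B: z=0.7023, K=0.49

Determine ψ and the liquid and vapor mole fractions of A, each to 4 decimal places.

ψ = 0.0821, x_A = 0.2670, y_A = 0.6408

Let ψ = V/F and solve Σ zᵢ(Kᵢ−1)/(1+ψ(Kᵢ−1)) = 0.
Feasibility: ΣzᵢKᵢ = 1.0586, Σzᵢ/Kᵢ = 1.5573 — both > 1, two phases present.
Newton iteration, ψ⁰ = 0.43:
  ψ = 0.4300: g = -0.19862, g' = -0.5271 → ψ = 0.0532
  ψ = 0.0532: g = 0.01976, g' = -0.6985 → ψ = 0.0814
  ψ = 0.0814: g = 0.00043, g' = -0.6690 → ψ = 0.0821
Converged at ψ = 0.0821.
Compositions from xᵢ = zᵢ/(1+ψ(Kᵢ−1)), yᵢ = Kᵢxᵢ:
  A: x = 0.2670, y = 0.6408
  B: x = 0.7330, y = 0.3592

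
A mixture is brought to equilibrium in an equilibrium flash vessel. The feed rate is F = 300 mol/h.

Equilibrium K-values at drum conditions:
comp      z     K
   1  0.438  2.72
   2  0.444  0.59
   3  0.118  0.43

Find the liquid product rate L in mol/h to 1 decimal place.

Material balance + equilibrium reduce to Σ zᵢ(Kᵢ−1)/(1+V/F(Kᵢ−1)) = 0.
g(0) = ΣzᵢKᵢ − 1 = 0.504 and g(1) = 1 − Σzᵢ/Kᵢ = -0.188, so a root lies in (0, 1).
Newton iteration, V/F⁰ = 0.3:
  V/F = 0.300: g = 0.2082, g' = -0.717 → V/F = 0.591
  V/F = 0.591: g = 0.0321, g' = -0.536 → V/F = 0.651
Converged at V/F = 0.651.
Then V = V/F·F = 0.6513·300 = 195.4 mol/h and L = F − V = 104.6 mol/h.

L = 104.6 mol/h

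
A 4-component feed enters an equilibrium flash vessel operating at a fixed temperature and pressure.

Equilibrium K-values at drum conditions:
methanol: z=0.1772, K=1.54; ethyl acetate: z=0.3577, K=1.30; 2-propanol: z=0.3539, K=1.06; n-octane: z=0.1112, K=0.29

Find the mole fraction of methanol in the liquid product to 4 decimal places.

Material balance + equilibrium reduce to Σ zᵢ(Kᵢ−1)/(1+V/F(Kᵢ−1)) = 0.
Feasibility: ΣzᵢKᵢ = 1.1453, Σzᵢ/Kᵢ = 1.1075 — both > 1, two phases present.
Newton iteration, V/F⁰ = 0.5:
  V/F = 0.5000: g = 0.06687, g' = -0.1923 → V/F = 0.8477
  V/F = 0.8477: g = -0.02690, g' = -0.3996 → V/F = 0.7804
  V/F = 0.7804: g = -0.00249, g' = -0.3298 → V/F = 0.7728
  V/F = 0.7728: g = -0.00002, g' = -0.3233 → V/F = 0.7727
Converged at V/F = 0.7727.
Compositions from xᵢ = zᵢ/(1+V/F(Kᵢ−1)), yᵢ = Kᵢxᵢ:
  methanol: x = 0.1250, y = 0.1925
  ethyl acetate: x = 0.2904, y = 0.3775
  2-propanol: x = 0.3382, y = 0.3585
  n-octane: x = 0.2464, y = 0.0714

x_methanol = 0.1250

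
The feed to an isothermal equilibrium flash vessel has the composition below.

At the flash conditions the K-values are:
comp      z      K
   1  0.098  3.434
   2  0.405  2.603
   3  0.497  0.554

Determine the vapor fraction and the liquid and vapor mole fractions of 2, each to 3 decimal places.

Let ψ = V/F and solve Σ zᵢ(Kᵢ−1)/(1+ψ(Kᵢ−1)) = 0.
Feasibility: ΣzᵢKᵢ = 1.666, Σzᵢ/Kᵢ = 1.081 — both > 1, two phases present.
Newton–Raphson from ψ = 0.5:
  ψ = 0.500: g = 0.1827, g' = -0.603 → ψ = 0.803
  ψ = 0.803: g = 0.0191, g' = -0.505 → ψ = 0.841
Converged at ψ = 0.841.
Compositions from xᵢ = zᵢ/(1+ψ(Kᵢ−1)), yᵢ = Kᵢxᵢ:
  1: x = 0.032, y = 0.110
  2: x = 0.172, y = 0.449
  3: x = 0.795, y = 0.441

ψ = 0.841, x_2 = 0.172, y_2 = 0.449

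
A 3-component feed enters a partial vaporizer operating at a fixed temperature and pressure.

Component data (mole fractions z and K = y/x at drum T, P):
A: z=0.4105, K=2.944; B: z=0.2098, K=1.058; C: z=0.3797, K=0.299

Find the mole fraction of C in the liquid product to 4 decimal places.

Newton iteration, β⁰ = 0.5:
  β = 0.5000: g = 0.00669, g' = -0.8419 → β = 0.5079
Converged at β = 0.5079.
Compositions from xᵢ = zᵢ/(1+β(Kᵢ−1)), yᵢ = Kᵢxᵢ:
  A: x = 0.2065, y = 0.6081
  B: x = 0.2038, y = 0.2156
  C: x = 0.5897, y = 0.1763

x_C = 0.5897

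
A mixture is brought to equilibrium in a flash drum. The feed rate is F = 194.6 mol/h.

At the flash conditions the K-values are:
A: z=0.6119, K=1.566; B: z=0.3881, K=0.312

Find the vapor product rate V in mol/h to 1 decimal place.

Rachford–Rice: g(ψ) = Σ zᵢ(Kᵢ−1)/(1+ψ(Kᵢ−1)) = 0.
Feasibility: ΣzᵢKᵢ = 1.0793, Σzᵢ/Kᵢ = 1.6347 — both > 1, two phases present.
Binary case is linear: z₁(K₁−1)(1+ψ(K₂−1)) + z₂(K₂−1)(1+ψ(K₁−1)) = 0
⇒ ψ = [z₁(K₁−1)+z₂(K₂−1)] / [−(K₁−1)(K₂−1)] = 0.07932/0.38941 = 0.2037
Then V = ψ·F = 0.2037·194.6 = 39.6 mol/h and L = F − V = 155.0 mol/h.

V = 39.6 mol/h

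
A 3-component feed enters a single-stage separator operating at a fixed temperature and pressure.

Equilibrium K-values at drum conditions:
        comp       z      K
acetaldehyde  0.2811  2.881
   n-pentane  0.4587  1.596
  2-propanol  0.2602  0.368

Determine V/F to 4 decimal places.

Material balance + equilibrium reduce to Σ zᵢ(Kᵢ−1)/(1+V/F(Kᵢ−1)) = 0.
g(0) = ΣzᵢKᵢ − 1 = 0.6377 and g(1) = 1 − Σzᵢ/Kᵢ = -0.0920, so a root lies in (0, 1).
Iterate (Newton) starting at V/F = 0.5:
  V/F = 0.5000: g = 0.24268, g' = -0.5830 → V/F = 0.9163
  V/F = 0.9163: g = -0.01973, g' = -0.7889 → V/F = 0.8913
  V/F = 0.8913: g = -0.00046, g' = -0.7533 → V/F = 0.8907
Converged at V/F = 0.8907.

V/F = 0.8907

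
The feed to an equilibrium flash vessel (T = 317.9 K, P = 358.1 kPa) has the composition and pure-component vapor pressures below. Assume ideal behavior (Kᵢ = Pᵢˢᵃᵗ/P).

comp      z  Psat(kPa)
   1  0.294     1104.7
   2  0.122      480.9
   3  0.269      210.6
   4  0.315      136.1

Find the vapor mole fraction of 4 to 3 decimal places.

Raoult's law: Kᵢ = Pᵢˢᵃᵗ/P = Pᵢˢᵃᵗ/358.1.
  K_1 = 1104.7/358.1 = 3.08489, K_2 = 480.9/358.1 = 1.34292, K_3 = 210.6/358.1 = 0.58810, K_4 = 136.1/358.1 = 0.38006
Rachford–Rice: g(ψ) = Σ zᵢ(Kᵢ−1)/(1+ψ(Kᵢ−1)) = 0.
g(0) = ΣzᵢKᵢ − 1 = 0.349 and g(1) = 1 − Σzᵢ/Kᵢ = -0.472, so a root lies in (0, 1).
Newton–Raphson from ψ = 0.7:
  ψ = 0.700: g = -0.2177, g' = -0.689 → ψ = 0.384
  ψ = 0.384: g = -0.0104, g' = -0.678 → ψ = 0.368
  ψ = 0.368: g = 0.0001, g' = -0.687 → ψ = 0.369
Converged at ψ = 0.369.
Compositions from xᵢ = zᵢ/(1+ψ(Kᵢ−1)), yᵢ = Kᵢxᵢ:
  1: x = 0.166, y = 0.513
  2: x = 0.108, y = 0.145
  3: x = 0.317, y = 0.187
  4: x = 0.408, y = 0.155

y_4 = 0.155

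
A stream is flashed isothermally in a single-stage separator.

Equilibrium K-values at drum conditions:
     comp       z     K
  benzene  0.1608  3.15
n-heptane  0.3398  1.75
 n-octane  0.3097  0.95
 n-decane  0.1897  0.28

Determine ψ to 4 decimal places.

ψ = 0.7224

Newton–Raphson from ψ = 0.5:
  ψ = 0.5000: g = 0.12266, g' = -0.5146 → ψ = 0.7383
  ψ = 0.7383: g = -0.01005, g' = -0.6393 → ψ = 0.7226
  ψ = 0.7226: g = -0.00013, g' = -0.6226 → ψ = 0.7224
Converged at ψ = 0.7224.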